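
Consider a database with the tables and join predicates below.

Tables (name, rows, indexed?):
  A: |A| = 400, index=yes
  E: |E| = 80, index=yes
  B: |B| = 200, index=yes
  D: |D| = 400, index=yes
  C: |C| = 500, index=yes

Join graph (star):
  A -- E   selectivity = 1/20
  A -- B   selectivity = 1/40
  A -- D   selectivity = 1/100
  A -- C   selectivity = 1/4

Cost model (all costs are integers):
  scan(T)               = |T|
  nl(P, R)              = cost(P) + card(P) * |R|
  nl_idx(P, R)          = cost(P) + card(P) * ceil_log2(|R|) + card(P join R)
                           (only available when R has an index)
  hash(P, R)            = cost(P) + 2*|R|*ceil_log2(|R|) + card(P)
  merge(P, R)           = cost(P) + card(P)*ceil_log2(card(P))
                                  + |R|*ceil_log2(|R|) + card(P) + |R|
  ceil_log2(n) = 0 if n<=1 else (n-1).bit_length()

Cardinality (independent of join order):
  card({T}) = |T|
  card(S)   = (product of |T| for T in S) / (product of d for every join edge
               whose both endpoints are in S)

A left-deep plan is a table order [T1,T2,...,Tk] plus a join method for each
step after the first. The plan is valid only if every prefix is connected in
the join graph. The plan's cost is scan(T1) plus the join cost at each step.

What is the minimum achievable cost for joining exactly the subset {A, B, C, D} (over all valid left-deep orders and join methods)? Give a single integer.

27400

Selinger DP over subsets of {A,B,C,D}:
  {A}: scan cost=400, card=400
  {B}: scan cost=200, card=200
  {D}: scan cost=400, card=400
  {C}: scan cost=500, card=500
  {AB}: card=2000; try (B,hash)→4000, (A,nl_idx)→4000, (B,nl_idx)→5600, (A,merge)→6000, (B,merge)→6200, (A,hash)→7600 …(+2); best=4000 via (B,hash)
  {AD}: card=1600; try (D,nl_idx)→5600, (A,nl_idx)→5600, (D,hash)→8000, (A,hash)→8000, (D,merge)→8400, (A,merge)→8400 …(+2); best=5600 via (D,nl_idx)
  {AC}: card=50000; try (A,hash)→8200, (C,merge)→9400, (A,merge)→9500, (C,hash)→9800, (C,nl_idx)→54000, (A,nl_idx)→55000 …(+2); best=8200 via (A,hash)
  {ABD}: card=8000; try (B,hash)→10400, (D,hash)→13200, (B,nl_idx)→26400, (B,merge)→26600, (D,nl_idx)→30000, (D,merge)→32000 …(+2); best=10400 via (B,hash)
  {ABC}: card=250000; try (C,hash)→15000, (C,merge)→33000, (B,hash)→61400, (C,nl_idx)→272000, (B,nl_idx)→658200, (B,merge)→860000 …(+2); best=15000 via (C,hash)
  {ACD}: card=200000; try (C,hash)→16200, (C,merge)→29800, (D,hash)→65400, (C,nl_idx)→220000, (D,nl_idx)→658200, (C,nl)→805600 …(+2); best=16200 via (C,hash)
  {ABCD}: card=1000000; try (C,hash)→27400, (C,merge)→127400, (B,hash)→219400, (D,hash)→272200, (C,nl_idx)→1082400, (B,nl_idx)→2616200 …(+6); best=27400 via (C,hash)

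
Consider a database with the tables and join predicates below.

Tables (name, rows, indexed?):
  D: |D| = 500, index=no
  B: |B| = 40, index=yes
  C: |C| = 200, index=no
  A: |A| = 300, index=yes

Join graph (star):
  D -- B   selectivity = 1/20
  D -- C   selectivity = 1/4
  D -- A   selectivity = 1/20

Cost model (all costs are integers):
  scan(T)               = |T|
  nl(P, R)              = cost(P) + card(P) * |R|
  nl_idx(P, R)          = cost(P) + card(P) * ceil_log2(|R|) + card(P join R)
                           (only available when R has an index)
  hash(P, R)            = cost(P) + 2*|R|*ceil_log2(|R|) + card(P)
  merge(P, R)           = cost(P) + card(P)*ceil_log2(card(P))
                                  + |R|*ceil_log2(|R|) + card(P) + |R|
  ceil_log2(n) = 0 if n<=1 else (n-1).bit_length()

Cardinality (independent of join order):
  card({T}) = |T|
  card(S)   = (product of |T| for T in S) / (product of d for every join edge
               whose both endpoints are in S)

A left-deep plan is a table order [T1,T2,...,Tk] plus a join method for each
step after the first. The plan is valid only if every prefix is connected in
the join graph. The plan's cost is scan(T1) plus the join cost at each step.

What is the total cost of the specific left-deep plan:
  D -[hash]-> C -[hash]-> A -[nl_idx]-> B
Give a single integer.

step 1: scan D: cost=500, card=500
step 2: join C via hash
    card(P join C) = 500*200/(4) = 25000
    cost = 500 + 2*200*8 + 500 = 4200
step 3: join A via hash
    card(P join A) = 25000*300/(20) = 375000
    cost = 4200 + 2*300*9 + 25000 = 34600
step 4: join B via nl_idx
    card(P join B) = 375000*40/(20) = 750000
    cost = 34600 + 375000*6 + 750000 = 3034600

3034600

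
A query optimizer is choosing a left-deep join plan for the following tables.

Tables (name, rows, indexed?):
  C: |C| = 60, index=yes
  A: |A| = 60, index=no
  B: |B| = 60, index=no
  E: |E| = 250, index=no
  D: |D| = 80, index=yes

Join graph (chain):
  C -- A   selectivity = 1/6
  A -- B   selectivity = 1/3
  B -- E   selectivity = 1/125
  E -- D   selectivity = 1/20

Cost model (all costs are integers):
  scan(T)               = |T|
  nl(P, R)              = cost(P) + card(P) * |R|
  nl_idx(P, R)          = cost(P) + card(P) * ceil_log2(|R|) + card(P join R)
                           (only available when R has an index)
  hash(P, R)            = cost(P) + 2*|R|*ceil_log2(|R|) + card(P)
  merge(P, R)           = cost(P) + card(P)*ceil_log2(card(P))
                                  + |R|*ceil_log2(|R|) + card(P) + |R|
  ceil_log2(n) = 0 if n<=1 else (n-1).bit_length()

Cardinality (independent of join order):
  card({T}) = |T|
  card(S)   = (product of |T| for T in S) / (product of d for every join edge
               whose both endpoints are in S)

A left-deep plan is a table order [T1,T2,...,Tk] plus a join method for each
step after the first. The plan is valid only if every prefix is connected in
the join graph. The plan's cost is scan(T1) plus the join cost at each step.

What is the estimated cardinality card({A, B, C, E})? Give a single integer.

Tables in S: A(60), B(60), C(60), E(250)
Edges inside S: C-A(d=6), A-B(d=3), B-E(d=125)
numerator = 60 * 60 * 60 * 250 = 54000000
denominator = 6 * 3 * 125 = 2250
card(S) = 54000000 / 2250 = 24000

24000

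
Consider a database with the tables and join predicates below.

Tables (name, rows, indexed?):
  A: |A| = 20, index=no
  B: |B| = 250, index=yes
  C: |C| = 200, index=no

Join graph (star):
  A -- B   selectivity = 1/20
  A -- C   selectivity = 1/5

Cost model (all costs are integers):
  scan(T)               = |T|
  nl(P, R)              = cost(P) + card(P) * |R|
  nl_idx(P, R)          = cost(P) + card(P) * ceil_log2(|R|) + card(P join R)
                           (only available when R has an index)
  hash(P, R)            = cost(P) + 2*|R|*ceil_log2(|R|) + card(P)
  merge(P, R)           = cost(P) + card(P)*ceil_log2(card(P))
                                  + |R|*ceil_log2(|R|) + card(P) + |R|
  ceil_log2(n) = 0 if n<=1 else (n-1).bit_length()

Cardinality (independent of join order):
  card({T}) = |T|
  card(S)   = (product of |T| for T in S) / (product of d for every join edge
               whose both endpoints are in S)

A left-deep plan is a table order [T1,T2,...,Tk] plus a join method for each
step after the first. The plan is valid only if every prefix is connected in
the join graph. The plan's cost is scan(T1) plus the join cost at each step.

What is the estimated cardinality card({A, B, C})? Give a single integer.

10000

Tables in S: A(20), B(250), C(200)
Edges inside S: A-B(d=20), A-C(d=5)
numerator = 20 * 250 * 200 = 1000000
denominator = 20 * 5 = 100
card(S) = 1000000 / 100 = 10000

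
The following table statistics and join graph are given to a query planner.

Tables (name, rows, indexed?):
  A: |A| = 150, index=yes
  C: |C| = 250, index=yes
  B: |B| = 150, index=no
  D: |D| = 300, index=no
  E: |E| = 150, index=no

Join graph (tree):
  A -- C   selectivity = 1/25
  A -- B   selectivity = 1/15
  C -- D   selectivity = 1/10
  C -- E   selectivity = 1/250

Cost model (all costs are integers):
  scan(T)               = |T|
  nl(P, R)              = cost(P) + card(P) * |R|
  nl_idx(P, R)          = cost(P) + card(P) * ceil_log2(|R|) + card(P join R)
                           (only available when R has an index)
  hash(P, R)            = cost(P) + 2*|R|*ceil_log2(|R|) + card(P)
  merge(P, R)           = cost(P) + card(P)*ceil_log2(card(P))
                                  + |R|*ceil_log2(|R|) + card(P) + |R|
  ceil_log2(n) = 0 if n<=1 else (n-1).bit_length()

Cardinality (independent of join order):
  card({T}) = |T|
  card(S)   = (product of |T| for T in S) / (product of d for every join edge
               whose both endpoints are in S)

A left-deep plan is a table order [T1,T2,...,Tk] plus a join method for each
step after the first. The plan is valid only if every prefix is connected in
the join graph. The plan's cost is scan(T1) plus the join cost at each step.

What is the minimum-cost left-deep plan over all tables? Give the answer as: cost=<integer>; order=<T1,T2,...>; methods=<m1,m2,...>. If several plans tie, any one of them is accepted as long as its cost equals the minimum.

Selinger DP (subsets sized 1..n):
  {A}: scan cost=150, card=150
  {C}: scan cost=250, card=250
  {B}: scan cost=150, card=150
  {D}: scan cost=300, card=300
  {E}: scan cost=150, card=150
  {AC}: card=1500; try (C,nl_idx)→2850, (A,hash)→2900, (C,merge)→3750, (A,nl_idx)→3750, (A,merge)→3850, (C,hash)→4300 …(+2); best=2850 via (C,nl_idx)
  {AB}: card=1500; try (B,hash)→2700, (A,hash)→2700, (B,merge)→2850, (A,merge)→2850, (A,nl_idx)→2850, (B,nl)→22650 …(+1); best=2700 via (B,hash)
  {CD}: card=7500; try (C,hash)→4600, (D,merge)→5500, (C,merge)→5550, (D,hash)→5900, (C,nl_idx)→10200, (D,nl)→75250 …(+1); best=4600 via (C,hash)
  {CE}: card=150; try (C,nl_idx)→1500, (E,hash)→2900, (C,merge)→3750, (E,merge)→3850, (C,hash)→4300, (C,nl)→37650 …(+1); best=1500 via (C,nl_idx)
  {ABC}: card=15000; try (B,hash)→6750, (C,hash)→8200, (B,merge)→22200, (C,merge)→22950, (C,nl_idx)→29700, (B,nl)→227850 …(+1); best=6750 via (B,hash)
  {ACD}: card=45000; try (D,hash)→9750, (A,hash)→14500, (D,merge)→23850, (A,nl_idx)→109600, (A,merge)→110950, (D,nl)→452850 …(+1); best=9750 via (D,hash)
  {ACE}: card=900; try (A,nl_idx)→3600, (A,hash)→4050, (A,merge)→4200, (E,hash)→6750, (E,merge)→22200, (A,nl)→24000 …(+1); best=3600 via (A,nl_idx)
  {CDE}: card=4500; try (D,merge)→5850, (D,hash)→7050, (E,hash)→14500, (D,nl)→46500, (E,merge)→110950, (E,nl)→1129600; best=5850 via (D,merge)
  {ABCD}: card=450000; try (D,hash)→27150, (B,hash)→57150, (D,merge)→234750, (B,merge)→776100, (D,nl)→4506750, (B,nl)→6759750; best=27150 via (D,hash)
  {ABCE}: card=9000; try (B,hash)→6900, (B,merge)→14850, (E,hash)→24150, (B,nl)→138600, (E,merge)→233100, (E,nl)→2256750; best=6900 via (B,hash)
  {ACDE}: card=27000; try (D,hash)→9900, (A,hash)→12750, (D,merge)→16500, (E,hash)→57150, (A,nl_idx)→68850, (A,merge)→70200 …(+4); best=9900 via (D,hash)
  {ABCDE}: card=270000; try (D,hash)→21300, (B,hash)→39300, (D,merge)→144900, (B,merge)→443250, (E,hash)→479550, (D,nl)→2706900 …(+3); best=21300 via (D,hash)

cost=21300; order=E,C,A,B,D; methods=nl_idx,nl_idx,hash,hash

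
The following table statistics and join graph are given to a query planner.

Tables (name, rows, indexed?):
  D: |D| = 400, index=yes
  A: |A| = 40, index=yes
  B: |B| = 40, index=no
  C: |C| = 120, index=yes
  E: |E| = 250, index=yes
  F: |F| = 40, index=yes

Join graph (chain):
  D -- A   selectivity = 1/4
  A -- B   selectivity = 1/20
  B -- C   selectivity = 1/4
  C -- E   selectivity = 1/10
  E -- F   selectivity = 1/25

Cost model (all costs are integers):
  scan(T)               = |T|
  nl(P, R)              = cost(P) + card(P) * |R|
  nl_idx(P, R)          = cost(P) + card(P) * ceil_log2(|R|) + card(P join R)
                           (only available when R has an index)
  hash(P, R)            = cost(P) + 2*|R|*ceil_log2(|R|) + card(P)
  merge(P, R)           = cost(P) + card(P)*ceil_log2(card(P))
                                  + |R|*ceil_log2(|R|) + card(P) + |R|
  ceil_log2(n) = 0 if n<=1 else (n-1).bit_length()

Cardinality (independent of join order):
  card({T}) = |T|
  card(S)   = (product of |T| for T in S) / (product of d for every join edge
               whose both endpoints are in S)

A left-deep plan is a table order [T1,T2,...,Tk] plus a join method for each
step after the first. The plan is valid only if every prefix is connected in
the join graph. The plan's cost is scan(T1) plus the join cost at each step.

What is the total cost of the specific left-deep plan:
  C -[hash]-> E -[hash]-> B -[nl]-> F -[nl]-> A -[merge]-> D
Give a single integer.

step 1: scan C: cost=120, card=120
step 2: join E via hash
    card(P join E) = 120*250/(10) = 3000
    cost = 120 + 2*250*8 + 120 = 4240
step 3: join B via hash
    card(P join B) = 3000*40/(4) = 30000
    cost = 4240 + 2*40*6 + 3000 = 7720
step 4: join F via nl
    card(P join F) = 30000*40/(25) = 48000
    cost = 7720 + 30000*40 = 1207720
step 5: join A via nl
    card(P join A) = 48000*40/(20) = 96000
    cost = 1207720 + 48000*40 = 3127720
step 6: join D via merge
    card(P join D) = 96000*400/(4) = 9600000
    cost = 3127720 + 96000*17 + 400*9 + 96000 + 400 = 4859720

4859720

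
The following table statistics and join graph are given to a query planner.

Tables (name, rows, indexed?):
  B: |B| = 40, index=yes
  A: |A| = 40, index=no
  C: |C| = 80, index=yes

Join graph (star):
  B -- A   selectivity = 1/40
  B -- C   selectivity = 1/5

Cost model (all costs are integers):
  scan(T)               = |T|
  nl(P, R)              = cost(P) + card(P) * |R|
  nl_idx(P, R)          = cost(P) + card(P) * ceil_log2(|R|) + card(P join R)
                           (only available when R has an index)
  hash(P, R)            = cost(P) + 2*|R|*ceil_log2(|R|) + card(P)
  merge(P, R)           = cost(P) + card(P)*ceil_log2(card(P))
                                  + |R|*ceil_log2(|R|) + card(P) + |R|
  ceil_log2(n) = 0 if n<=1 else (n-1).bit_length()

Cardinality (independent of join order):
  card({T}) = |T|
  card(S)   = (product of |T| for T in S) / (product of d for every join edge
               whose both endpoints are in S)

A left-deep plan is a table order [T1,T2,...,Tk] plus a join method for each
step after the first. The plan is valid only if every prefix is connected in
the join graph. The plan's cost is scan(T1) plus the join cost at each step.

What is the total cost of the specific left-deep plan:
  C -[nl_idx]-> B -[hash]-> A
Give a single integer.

2320

step 1: scan C: cost=80, card=80
step 2: join B via nl_idx
    card(P join B) = 80*40/(5) = 640
    cost = 80 + 80*6 + 640 = 1200
step 3: join A via hash
    card(P join A) = 640*40/(40) = 640
    cost = 1200 + 2*40*6 + 640 = 2320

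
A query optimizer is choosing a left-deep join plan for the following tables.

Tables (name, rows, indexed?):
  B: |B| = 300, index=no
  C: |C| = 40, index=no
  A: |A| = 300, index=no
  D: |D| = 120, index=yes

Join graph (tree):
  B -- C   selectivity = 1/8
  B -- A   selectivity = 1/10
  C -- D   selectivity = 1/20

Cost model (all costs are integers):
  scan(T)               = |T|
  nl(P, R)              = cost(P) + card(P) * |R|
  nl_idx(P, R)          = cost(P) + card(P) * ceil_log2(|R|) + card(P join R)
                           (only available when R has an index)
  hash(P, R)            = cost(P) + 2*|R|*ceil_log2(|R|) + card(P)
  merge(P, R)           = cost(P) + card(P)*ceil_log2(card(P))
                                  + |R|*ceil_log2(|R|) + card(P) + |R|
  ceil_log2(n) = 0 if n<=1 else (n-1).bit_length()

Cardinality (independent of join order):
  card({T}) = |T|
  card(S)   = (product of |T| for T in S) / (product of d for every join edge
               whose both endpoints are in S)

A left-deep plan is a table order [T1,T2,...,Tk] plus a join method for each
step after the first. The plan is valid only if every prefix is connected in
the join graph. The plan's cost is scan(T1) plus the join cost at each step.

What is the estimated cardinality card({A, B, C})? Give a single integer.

Tables in S: A(300), B(300), C(40)
Edges inside S: B-C(d=8), B-A(d=10)
numerator = 300 * 300 * 40 = 3600000
denominator = 8 * 10 = 80
card(S) = 3600000 / 80 = 45000

45000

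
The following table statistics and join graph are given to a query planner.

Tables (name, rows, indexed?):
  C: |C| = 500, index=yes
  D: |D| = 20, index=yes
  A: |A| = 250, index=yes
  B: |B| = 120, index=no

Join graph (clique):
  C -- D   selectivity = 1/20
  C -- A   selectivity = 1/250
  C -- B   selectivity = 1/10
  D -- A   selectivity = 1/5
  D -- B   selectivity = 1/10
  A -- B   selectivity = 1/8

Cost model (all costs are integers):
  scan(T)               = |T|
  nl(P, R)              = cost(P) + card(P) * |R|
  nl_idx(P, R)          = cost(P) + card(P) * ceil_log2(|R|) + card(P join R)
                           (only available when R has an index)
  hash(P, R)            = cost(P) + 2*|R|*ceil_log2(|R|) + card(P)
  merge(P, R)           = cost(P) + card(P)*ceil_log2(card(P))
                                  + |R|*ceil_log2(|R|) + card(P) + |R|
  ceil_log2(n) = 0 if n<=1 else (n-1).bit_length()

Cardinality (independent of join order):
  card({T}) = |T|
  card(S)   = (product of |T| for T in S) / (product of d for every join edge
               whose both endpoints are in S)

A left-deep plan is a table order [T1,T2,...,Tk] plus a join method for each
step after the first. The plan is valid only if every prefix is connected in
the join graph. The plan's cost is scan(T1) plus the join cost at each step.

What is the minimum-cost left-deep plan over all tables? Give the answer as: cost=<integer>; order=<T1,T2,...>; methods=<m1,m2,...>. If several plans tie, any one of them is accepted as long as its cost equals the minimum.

Selinger DP (subsets sized 1..n):
  {C}: scan cost=500, card=500
  {D}: scan cost=20, card=20
  {A}: scan cost=250, card=250
  {B}: scan cost=120, card=120
  {CD}: card=500; try (C,nl_idx)→700, (D,hash)→1200, (D,nl_idx)→3500, (C,merge)→5140, (D,merge)→5620, (C,hash)→9040 …(+2); best=700 via (C,nl_idx)
  {AC}: card=500; try (C,nl_idx)→3000, (A,hash)→5000, (A,nl_idx)→5000, (C,merge)→7500, (A,merge)→7750, (C,hash)→9500 …(+2); best=3000 via (C,nl_idx)
  {BC}: card=6000; try (B,hash)→2680, (C,merge)→6080, (B,merge)→6460, (C,nl_idx)→7200, (C,hash)→9240, (C,nl)→60120 …(+1); best=2680 via (B,hash)
  {AD}: card=1000; try (D,hash)→700, (A,nl_idx)→1180, (A,merge)→2390, (D,nl_idx)→2500, (D,merge)→2620, (A,hash)→4040 …(+2); best=700 via (D,hash)
  {BD}: card=240; try (D,hash)→440, (D,nl_idx)→960, (B,merge)→1100, (D,merge)→1200, (B,hash)→1720, (B,nl)→2420 …(+1); best=440 via (D,hash)
  {AB}: card=3750; try (B,hash)→2180, (A,merge)→3330, (B,merge)→3460, (A,hash)→4240, (A,nl_idx)→4830, (A,nl)→30120 …(+1); best=2180 via (B,hash)
  {ACD}: card=100; try (D,hash)→3700, (A,nl_idx)→4800, (A,hash)→5200, (D,nl_idx)→5600, (A,merge)→7950, (D,merge)→8120 …(+6); best=3700 via (D,hash)
  {BCD}: card=600; try (B,hash)→2880, (C,nl_idx)→3200, (B,merge)→6660, (C,merge)→7600, (D,hash)→8880, (C,hash)→9680 …(+5); best=2880 via (B,hash)
  {ABC}: card=750; try (B,hash)→5180, (B,merge)→8960, (A,hash)→12680, (C,hash)→14930, (C,nl_idx)→36680, (A,nl_idx)→51430 …(+5); best=5180 via (B,hash)
  {ABD}: card=1500; try (B,hash)→3380, (A,nl_idx)→3860, (A,hash)→4680, (A,merge)→4850, (D,hash)→6130, (B,merge)→12660 …(+5); best=3380 via (B,hash)
  {ABCD}: card=15; try (B,merge)→5460, (B,hash)→5480, (D,hash)→6130, (A,hash)→7480, (A,nl_idx)→7695, (D,nl_idx)→8945 …(+9); best=5460 via (B,merge)

cost=5460; order=A,C,D,B; methods=nl_idx,hash,merge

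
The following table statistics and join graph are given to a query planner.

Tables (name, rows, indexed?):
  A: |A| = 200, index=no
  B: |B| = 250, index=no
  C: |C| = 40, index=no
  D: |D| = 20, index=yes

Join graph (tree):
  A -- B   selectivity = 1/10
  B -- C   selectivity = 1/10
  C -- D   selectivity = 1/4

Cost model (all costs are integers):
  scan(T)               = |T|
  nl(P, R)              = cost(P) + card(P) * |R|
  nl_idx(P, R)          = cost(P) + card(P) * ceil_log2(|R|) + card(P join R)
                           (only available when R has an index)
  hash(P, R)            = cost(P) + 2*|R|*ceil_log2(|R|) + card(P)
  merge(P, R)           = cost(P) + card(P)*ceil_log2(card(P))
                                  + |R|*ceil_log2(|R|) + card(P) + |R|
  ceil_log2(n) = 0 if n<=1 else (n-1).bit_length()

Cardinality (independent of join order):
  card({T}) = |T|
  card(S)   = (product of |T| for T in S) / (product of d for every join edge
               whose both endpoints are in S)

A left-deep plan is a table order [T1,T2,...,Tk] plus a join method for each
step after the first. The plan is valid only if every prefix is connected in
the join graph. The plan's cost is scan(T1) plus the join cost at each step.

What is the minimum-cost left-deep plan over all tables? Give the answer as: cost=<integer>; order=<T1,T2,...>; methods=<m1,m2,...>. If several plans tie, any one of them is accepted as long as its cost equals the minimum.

Selinger DP (subsets sized 1..n):
  {A}: scan cost=200, card=200
  {B}: scan cost=250, card=250
  {C}: scan cost=40, card=40
  {D}: scan cost=20, card=20
  {AB}: card=5000; try (A,hash)→3700, (B,merge)→4250, (A,merge)→4300, (B,hash)→4400, (B,nl)→50200, (A,nl)→50250; best=3700 via (A,hash)
  {BC}: card=1000; try (C,hash)→980, (B,merge)→2570, (C,merge)→2780, (B,hash)→4080, (B,nl)→10040, (C,nl)→10250; best=980 via (C,hash)
  {CD}: card=200; try (D,hash)→280, (C,merge)→420, (D,merge)→440, (D,nl_idx)→440, (C,hash)→520, (C,nl)→820 …(+1); best=280 via (D,hash)
  {ABC}: card=20000; try (A,hash)→5180, (C,hash)→9180, (A,merge)→13780, (C,merge)→73980, (A,nl)→200980, (C,nl)→203700; best=5180 via (A,hash)
  {BCD}: card=5000; try (D,hash)→2180, (B,merge)→4330, (B,hash)→4480, (D,nl_idx)→10980, (D,merge)→12100, (D,nl)→20980 …(+1); best=2180 via (D,hash)
  {ABCD}: card=100000; try (A,hash)→10380, (D,hash)→25380, (A,merge)→73980, (D,nl_idx)→205180, (D,merge)→325300, (D,nl)→405180 …(+1); best=10380 via (A,hash)

cost=10380; order=B,C,D,A; methods=hash,hash,hash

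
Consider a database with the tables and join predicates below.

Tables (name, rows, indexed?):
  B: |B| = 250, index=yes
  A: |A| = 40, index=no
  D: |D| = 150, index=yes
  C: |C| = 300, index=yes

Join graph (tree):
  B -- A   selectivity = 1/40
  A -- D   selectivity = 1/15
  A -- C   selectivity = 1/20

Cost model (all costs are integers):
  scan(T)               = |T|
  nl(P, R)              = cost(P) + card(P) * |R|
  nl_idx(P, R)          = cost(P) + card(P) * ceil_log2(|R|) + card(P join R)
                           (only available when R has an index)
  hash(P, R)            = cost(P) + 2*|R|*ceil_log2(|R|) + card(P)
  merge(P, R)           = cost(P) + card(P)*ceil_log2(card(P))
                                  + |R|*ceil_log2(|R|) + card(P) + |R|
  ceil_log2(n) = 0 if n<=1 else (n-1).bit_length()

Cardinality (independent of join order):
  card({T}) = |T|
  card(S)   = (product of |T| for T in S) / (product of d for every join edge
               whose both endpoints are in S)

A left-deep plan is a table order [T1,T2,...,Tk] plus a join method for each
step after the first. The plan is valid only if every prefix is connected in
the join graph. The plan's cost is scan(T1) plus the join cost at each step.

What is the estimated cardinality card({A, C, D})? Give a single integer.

Tables in S: A(40), C(300), D(150)
Edges inside S: A-D(d=15), A-C(d=20)
numerator = 40 * 300 * 150 = 1800000
denominator = 15 * 20 = 300
card(S) = 1800000 / 300 = 6000

6000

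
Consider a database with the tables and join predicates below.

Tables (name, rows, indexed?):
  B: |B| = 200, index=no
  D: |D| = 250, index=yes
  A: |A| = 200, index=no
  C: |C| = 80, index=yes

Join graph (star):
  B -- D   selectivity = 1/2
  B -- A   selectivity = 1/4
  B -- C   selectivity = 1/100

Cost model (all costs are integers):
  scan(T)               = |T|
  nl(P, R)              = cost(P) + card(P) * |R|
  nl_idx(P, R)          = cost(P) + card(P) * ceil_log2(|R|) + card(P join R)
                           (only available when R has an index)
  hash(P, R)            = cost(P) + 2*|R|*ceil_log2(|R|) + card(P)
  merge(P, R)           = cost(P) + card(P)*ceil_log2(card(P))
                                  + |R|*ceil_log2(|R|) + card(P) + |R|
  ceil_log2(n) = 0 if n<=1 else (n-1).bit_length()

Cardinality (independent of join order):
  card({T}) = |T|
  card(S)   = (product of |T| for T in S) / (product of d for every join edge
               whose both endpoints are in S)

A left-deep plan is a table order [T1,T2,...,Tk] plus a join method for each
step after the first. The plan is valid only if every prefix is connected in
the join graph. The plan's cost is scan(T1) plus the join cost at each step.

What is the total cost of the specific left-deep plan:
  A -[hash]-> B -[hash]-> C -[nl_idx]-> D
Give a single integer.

step 1: scan A: cost=200, card=200
step 2: join B via hash
    card(P join B) = 200*200/(4) = 10000
    cost = 200 + 2*200*8 + 200 = 3600
step 3: join C via hash
    card(P join C) = 10000*80/(100) = 8000
    cost = 3600 + 2*80*7 + 10000 = 14720
step 4: join D via nl_idx
    card(P join D) = 8000*250/(2) = 1000000
    cost = 14720 + 8000*8 + 1000000 = 1078720

1078720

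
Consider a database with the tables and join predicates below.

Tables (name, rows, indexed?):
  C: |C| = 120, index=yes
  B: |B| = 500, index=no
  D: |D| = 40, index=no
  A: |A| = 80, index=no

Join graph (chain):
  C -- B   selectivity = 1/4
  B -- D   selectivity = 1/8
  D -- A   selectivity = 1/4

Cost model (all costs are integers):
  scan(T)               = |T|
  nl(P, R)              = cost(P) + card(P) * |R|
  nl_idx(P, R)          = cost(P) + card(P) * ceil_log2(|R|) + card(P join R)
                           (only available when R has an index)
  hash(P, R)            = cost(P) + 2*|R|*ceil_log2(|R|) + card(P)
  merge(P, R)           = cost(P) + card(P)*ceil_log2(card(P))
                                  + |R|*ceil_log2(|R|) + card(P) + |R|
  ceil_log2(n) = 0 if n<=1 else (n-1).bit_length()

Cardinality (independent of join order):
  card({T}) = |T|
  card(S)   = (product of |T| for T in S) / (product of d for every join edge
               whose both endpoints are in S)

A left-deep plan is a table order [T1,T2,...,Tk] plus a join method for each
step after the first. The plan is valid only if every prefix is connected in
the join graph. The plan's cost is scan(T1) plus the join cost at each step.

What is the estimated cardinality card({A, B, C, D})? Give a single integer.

1500000

Tables in S: A(80), B(500), C(120), D(40)
Edges inside S: C-B(d=4), B-D(d=8), D-A(d=4)
numerator = 80 * 500 * 120 * 40 = 192000000
denominator = 4 * 8 * 4 = 128
card(S) = 192000000 / 128 = 1500000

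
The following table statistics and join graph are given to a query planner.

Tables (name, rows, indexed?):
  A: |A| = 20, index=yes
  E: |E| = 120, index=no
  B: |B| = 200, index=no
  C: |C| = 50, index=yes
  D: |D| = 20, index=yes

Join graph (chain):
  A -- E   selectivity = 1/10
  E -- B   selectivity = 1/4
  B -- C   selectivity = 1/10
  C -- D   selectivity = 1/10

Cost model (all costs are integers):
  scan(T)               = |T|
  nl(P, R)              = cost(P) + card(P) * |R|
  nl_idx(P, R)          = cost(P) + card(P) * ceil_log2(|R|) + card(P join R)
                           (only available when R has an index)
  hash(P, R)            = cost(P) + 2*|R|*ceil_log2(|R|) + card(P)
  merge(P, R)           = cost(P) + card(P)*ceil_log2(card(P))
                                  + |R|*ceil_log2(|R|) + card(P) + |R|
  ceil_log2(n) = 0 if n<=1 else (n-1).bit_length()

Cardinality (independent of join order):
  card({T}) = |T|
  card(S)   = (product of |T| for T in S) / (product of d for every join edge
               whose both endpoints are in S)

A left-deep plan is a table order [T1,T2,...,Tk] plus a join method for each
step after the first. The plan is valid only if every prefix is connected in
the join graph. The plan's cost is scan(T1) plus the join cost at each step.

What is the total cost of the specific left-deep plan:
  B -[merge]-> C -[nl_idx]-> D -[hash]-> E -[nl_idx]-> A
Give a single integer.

step 1: scan B: cost=200, card=200
step 2: join C via merge
    card(P join C) = 200*50/(10) = 1000
    cost = 200 + 200*8 + 50*6 + 200 + 50 = 2350
step 3: join D via nl_idx
    card(P join D) = 1000*20/(10) = 2000
    cost = 2350 + 1000*5 + 2000 = 9350
step 4: join E via hash
    card(P join E) = 2000*120/(4) = 60000
    cost = 9350 + 2*120*7 + 2000 = 13030
step 5: join A via nl_idx
    card(P join A) = 60000*20/(10) = 120000
    cost = 13030 + 60000*5 + 120000 = 433030

433030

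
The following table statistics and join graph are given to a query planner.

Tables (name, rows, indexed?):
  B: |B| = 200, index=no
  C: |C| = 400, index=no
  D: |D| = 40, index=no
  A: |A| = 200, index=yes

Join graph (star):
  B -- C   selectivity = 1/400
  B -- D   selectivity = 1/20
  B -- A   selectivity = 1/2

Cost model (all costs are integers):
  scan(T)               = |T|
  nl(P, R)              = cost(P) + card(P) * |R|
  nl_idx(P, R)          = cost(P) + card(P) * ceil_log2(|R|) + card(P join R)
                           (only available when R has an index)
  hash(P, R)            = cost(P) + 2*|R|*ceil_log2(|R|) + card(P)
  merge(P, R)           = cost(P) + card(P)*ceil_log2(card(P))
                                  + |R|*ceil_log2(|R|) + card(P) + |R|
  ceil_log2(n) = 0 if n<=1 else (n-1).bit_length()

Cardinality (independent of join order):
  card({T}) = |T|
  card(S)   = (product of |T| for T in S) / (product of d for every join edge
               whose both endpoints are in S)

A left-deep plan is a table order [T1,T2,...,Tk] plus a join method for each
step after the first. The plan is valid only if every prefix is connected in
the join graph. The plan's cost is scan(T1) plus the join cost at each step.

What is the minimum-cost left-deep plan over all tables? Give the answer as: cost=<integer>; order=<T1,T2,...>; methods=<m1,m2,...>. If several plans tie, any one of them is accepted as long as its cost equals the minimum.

Selinger DP (subsets sized 1..n):
  {B}: scan cost=200, card=200
  {C}: scan cost=400, card=400
  {D}: scan cost=40, card=40
  {A}: scan cost=200, card=200
  {BC}: card=200; try (B,hash)→4000, (C,merge)→6000, (B,merge)→6200, (C,hash)→7600, (C,nl)→80200, (B,nl)→80400; best=4000 via (B,hash)
  {BD}: card=400; try (D,hash)→880, (B,merge)→2120, (D,merge)→2280, (B,hash)→3280, (B,nl)→8040, (D,nl)→8200; best=880 via (D,hash)
  {AB}: card=20000; try (B,hash)→3600, (A,hash)→3600, (B,merge)→3800, (A,merge)→3800, (A,nl_idx)→21800, (B,nl)→40200 …(+1); best=3600 via (B,hash)
  {BCD}: card=400; try (D,hash)→4680, (D,merge)→6080, (C,hash)→8480, (C,merge)→8880, (D,nl)→12000, (C,nl)→160880; best=4680 via (D,hash)
  {ABC}: card=20000; try (A,hash)→7400, (A,merge)→7600, (A,nl_idx)→25600, (C,hash)→30800, (A,nl)→44000, (C,merge)→327600 …(+1); best=7400 via (A,hash)
  {ABD}: card=40000; try (A,hash)→4480, (A,merge)→6680, (D,hash)→24080, (A,nl_idx)→44080, (A,nl)→80880, (D,merge)→323880 …(+1); best=4480 via (A,hash)
  {ABCD}: card=40000; try (A,hash)→8280, (A,merge)→10480, (D,hash)→27880, (A,nl_idx)→47880, (C,hash)→51680, (A,nl)→84680 …(+4); best=8280 via (A,hash)

cost=8280; order=C,B,D,A; methods=hash,hash,hash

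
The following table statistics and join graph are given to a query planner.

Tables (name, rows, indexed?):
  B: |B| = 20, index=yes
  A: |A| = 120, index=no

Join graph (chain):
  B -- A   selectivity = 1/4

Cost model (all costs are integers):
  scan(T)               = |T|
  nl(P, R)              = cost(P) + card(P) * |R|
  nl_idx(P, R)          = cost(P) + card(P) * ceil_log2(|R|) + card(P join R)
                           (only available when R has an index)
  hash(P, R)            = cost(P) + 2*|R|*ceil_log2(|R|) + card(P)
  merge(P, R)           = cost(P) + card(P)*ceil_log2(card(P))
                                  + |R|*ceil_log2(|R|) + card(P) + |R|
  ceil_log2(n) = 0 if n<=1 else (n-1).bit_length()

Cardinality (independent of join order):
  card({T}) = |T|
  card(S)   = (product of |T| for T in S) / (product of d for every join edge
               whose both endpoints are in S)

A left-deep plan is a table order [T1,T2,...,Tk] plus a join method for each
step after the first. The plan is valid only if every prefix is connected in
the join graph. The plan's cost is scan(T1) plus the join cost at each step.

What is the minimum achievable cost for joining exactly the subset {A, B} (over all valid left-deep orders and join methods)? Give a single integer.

440

Selinger DP over subsets of {A,B}:
  {B}: scan cost=20, card=20
  {A}: scan cost=120, card=120
  {AB}: card=600; try (B,hash)→440, (A,merge)→1100, (B,merge)→1200, (B,nl_idx)→1320, (A,hash)→1720, (A,nl)→2420 …(+1); best=440 via (B,hash)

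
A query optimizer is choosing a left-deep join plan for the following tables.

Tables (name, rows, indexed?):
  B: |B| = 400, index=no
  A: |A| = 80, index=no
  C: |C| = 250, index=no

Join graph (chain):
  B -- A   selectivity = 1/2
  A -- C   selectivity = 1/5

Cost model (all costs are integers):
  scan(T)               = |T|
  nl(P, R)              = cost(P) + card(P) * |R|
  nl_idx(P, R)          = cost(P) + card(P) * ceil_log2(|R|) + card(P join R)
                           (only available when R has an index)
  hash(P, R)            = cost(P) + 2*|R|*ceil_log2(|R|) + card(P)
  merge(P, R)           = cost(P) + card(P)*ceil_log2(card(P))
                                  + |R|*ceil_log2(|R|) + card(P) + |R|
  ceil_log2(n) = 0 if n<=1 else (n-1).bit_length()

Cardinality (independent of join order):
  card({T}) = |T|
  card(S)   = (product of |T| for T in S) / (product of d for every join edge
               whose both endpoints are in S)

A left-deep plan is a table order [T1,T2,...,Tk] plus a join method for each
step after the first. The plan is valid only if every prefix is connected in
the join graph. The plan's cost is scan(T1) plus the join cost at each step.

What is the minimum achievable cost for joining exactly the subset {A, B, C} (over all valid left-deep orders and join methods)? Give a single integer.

Selinger DP over subsets of {A,B,C}:
  {B}: scan cost=400, card=400
  {A}: scan cost=80, card=80
  {C}: scan cost=250, card=250
  {AB}: card=16000; try (A,hash)→1920, (B,merge)→4720, (A,merge)→5040, (B,hash)→7360, (B,nl)→32080, (A,nl)→32400; best=1920 via (A,hash)
  {AC}: card=4000; try (A,hash)→1620, (C,merge)→2970, (A,merge)→3140, (C,hash)→4160, (C,nl)→20080, (A,nl)→20250; best=1620 via (A,hash)
  {ABC}: card=800000; try (B,hash)→12820, (C,hash)→21920, (B,merge)→57620, (C,merge)→244170, (B,nl)→1601620, (C,nl)→4001920; best=12820 via (B,hash)

12820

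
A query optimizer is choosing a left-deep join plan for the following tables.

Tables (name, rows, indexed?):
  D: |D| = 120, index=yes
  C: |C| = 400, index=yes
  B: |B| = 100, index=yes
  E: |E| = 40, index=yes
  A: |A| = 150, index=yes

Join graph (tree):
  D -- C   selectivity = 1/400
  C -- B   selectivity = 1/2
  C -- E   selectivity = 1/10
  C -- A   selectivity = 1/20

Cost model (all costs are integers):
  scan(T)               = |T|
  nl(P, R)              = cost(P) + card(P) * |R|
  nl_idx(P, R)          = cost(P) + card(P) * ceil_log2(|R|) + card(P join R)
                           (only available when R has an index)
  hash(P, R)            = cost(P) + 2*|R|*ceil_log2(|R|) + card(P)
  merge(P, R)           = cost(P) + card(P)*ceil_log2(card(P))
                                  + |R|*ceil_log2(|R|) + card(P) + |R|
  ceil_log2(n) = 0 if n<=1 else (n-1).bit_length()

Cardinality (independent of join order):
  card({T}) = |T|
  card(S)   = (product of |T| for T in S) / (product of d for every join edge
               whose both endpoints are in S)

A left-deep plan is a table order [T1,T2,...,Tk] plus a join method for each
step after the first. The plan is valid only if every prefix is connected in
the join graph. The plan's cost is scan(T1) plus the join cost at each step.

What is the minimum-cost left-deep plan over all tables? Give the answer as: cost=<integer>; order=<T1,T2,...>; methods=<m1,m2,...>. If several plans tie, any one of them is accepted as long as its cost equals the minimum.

Selinger DP (subsets sized 1..n):
  {D}: scan cost=120, card=120
  {C}: scan cost=400, card=400
  {B}: scan cost=100, card=100
  {E}: scan cost=40, card=40
  {A}: scan cost=150, card=150
  {CD}: card=120; try (C,nl_idx)→1320, (D,hash)→2480, (D,nl_idx)→3320, (C,merge)→5080, (D,merge)→5360, (C,hash)→7440 …(+2); best=1320 via (C,nl_idx)
  {BC}: card=20000; try (B,hash)→2200, (C,merge)→4900, (B,merge)→5200, (C,hash)→7400, (C,nl_idx)→21000, (B,nl_idx)→23200 …(+2); best=2200 via (B,hash)
  {CE}: card=1600; try (E,hash)→1280, (C,nl_idx)→2000, (C,merge)→4320, (E,nl_idx)→4400, (E,merge)→4680, (C,hash)→7280 …(+2); best=1280 via (E,hash)
  {AC}: card=3000; try (A,hash)→3200, (C,nl_idx)→4500, (C,merge)→5500, (A,merge)→5750, (A,nl_idx)→6600, (C,hash)→7500 …(+2); best=3200 via (A,hash)
  {BCD}: card=6000; try (B,hash)→2840, (B,merge)→3080, (B,nl_idx)→8160, (B,nl)→13320, (D,hash)→23880, (D,nl_idx)→148200 …(+2); best=2840 via (B,hash)
  {CDE}: card=480; try (E,hash)→1920, (E,nl_idx)→2520, (E,merge)→2560, (D,hash)→4560, (E,nl)→6120, (D,nl_idx)→12960 …(+2); best=1920 via (E,hash)
  {ACD}: card=900; try (A,nl_idx)→3180, (A,merge)→3630, (A,hash)→3840, (D,hash)→7880, (A,nl)→19320, (D,nl_idx)→25100 …(+2); best=3180 via (A,nl_idx)
  {BCE}: card=80000; try (B,hash)→4280, (B,merge)→21280, (E,hash)→22680, (B,nl_idx)→92480, (B,nl)→161280, (E,nl_idx)→202200 …(+2); best=4280 via (B,hash)
  {ABC}: card=150000; try (B,hash)→7600, (A,hash)→24600, (B,merge)→43000, (B,nl_idx)→174200, (B,nl)→303200, (A,nl_idx)→312200 …(+2); best=7600 via (B,hash)
  {ACE}: card=12000; try (A,hash)→5280, (E,hash)→6680, (A,merge)→21830, (A,nl_idx)→26080, (E,nl_idx)→33200, (E,merge)→42480 …(+2); best=5280 via (A,hash)
  {BCDE}: card=24000; try (B,hash)→3800, (B,merge)→7520, (E,hash)→9320, (B,nl_idx)→29280, (B,nl)→49920, (E,nl_idx)→62840 …(+6); best=3800 via (B,hash)
  {ABCD}: card=45000; try (B,hash)→5480, (A,hash)→11240, (B,merge)→13880, (B,nl_idx)→54480, (A,merge)→88190, (B,nl)→93180 …(+6); best=5480 via (B,hash)
  {ACDE}: card=3600; try (E,hash)→4560, (A,hash)→4800, (A,merge)→8070, (A,nl_idx)→9360, (E,nl_idx)→12180, (E,merge)→13360 …(+6); best=4560 via (E,hash)
  {ABCE}: card=600000; try (B,hash)→18680, (A,hash)→86680, (E,hash)→158080, (B,merge)→186080, (B,nl_idx)→689280, (B,nl)→1205280 …(+6); best=18680 via (B,hash)
  {ABCDE}: card=180000; try (B,hash)→9560, (A,hash)→30200, (E,hash)→50960, (B,merge)→52160, (B,nl_idx)→209760, (B,nl)→364560 …(+10); best=9560 via (B,hash)

cost=9560; order=D,C,A,E,B; methods=nl_idx,nl_idx,hash,hash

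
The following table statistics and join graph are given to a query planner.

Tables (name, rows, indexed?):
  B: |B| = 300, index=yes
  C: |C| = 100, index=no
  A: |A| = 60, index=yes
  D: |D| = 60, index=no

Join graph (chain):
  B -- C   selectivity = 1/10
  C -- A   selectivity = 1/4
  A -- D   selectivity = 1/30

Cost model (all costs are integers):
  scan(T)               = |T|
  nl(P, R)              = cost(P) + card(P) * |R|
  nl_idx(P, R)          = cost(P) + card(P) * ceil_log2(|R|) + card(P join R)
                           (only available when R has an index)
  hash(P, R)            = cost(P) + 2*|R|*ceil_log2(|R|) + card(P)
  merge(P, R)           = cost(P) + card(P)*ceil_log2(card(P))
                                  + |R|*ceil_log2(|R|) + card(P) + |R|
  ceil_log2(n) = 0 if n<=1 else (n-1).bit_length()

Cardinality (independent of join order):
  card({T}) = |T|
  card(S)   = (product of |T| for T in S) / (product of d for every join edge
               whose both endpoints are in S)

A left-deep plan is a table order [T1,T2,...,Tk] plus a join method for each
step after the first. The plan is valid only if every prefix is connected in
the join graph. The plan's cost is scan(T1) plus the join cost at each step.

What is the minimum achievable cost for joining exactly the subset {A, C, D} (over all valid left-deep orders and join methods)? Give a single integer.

Selinger DP over subsets of {A,C,D}:
  {C}: scan cost=100, card=100
  {A}: scan cost=60, card=60
  {D}: scan cost=60, card=60
  {AC}: card=1500; try (A,hash)→920, (C,merge)→1280, (A,merge)→1320, (C,hash)→1520, (A,nl_idx)→2200, (C,nl)→6060 …(+1); best=920 via (A,hash)
  {AD}: card=120; try (A,nl_idx)→540, (D,hash)→840, (A,hash)→840, (D,merge)→900, (A,merge)→900, (D,nl)→3660 …(+1); best=540 via (A,nl_idx)
  {ACD}: card=3000; try (C,hash)→2060, (C,merge)→2300, (D,hash)→3140, (C,nl)→12540, (D,merge)→19340, (D,nl)→90920; best=2060 via (C,hash)

2060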